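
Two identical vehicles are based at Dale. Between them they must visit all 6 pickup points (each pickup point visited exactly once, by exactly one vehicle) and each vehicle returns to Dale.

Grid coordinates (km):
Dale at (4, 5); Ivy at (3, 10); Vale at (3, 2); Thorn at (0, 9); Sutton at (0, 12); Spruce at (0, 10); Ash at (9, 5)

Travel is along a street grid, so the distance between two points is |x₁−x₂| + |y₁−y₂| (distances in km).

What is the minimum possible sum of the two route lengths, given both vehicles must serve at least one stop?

38 km — the smallest possible combined total.

There are 2^5 − 1 = 31 ways to divide the 6 stops into two non-empty groups. For each, the best each vehicle can do is its own shortest tour through its group:
  {Ivy} + {Vale, Thorn, Sutton, Spruce, Ash}: 12 + 38 = 50
  {Vale} + {Ivy, Thorn, Sutton, Spruce, Ash}: 8 + 32 = 40
  {Ivy, Vale} + {Thorn, Sutton, Spruce, Ash}: 18 + 32 = 50
  {Thorn} + {Ivy, Vale, Sutton, Spruce, Ash}: 16 + 38 = 54
  {Ivy, Thorn} + {Vale, Sutton, Spruce, Ash}: 18 + 38 = 56
  {Vale, Thorn} + {Ivy, Sutton, Spruce, Ash}: 22 + 32 = 54
  … (31 splits in total)
  {Ivy, Vale, Thorn, Sutton, Spruce} + {Ash}: 28 + 10 = 38  ← best
Best: vehicle 1 Dale → Ivy → Sutton → Spruce → Thorn → Vale → Dale = 28; vehicle 2 Dale → Ash → Dale = 10; combined 38.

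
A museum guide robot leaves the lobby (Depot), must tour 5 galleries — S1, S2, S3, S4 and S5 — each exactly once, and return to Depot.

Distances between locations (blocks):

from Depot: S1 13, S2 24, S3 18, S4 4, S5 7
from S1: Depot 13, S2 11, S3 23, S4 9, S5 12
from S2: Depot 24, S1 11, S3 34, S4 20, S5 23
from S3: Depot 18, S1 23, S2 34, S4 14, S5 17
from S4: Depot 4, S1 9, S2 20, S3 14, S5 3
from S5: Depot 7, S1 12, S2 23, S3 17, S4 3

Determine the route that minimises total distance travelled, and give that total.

There are 60 distinct closed tours to check (reversals are equivalent).
Depot → S1 → S2 → S3 → S4 → S5 → Depot: 13+11+34+14+3+7 = 82
Depot → S1 → S2 → S3 → S5 → S4 → Depot: 13+11+34+17+3+4 = 82
Depot → S1 → S2 → S4 → S3 → S5 → Depot: 13+11+20+14+17+7 = 82
Depot → S1 → S2 → S4 → S5 → S3 → Depot: 13+11+20+3+17+18 = 82
Depot → S1 → S2 → S5 → S3 → S4 → Depot: 13+11+23+17+14+4 = 82
Depot → S1 → S2 → S5 → S4 → S3 → Depot: 13+11+23+3+14+18 = 82
Depot → S1 → S3 → S2 → S4 → S5 → Depot: 13+23+34+20+3+7 = 100
Depot → S1 → S3 → S2 → S5 → S4 → Depot: 13+23+34+23+3+4 = 100
Depot → S1 → S3 → S4 → S2 → S5 → Depot: 13+23+14+20+23+7 = 100
Depot → S1 → S3 → S4 → S5 → S2 → Depot: 13+23+14+3+23+24 = 100
Depot → S1 → S3 → S5 → S2 → S4 → Depot: 13+23+17+23+20+4 = 100
Depot → S1 → S3 → S5 → S4 → S2 → Depot: 13+23+17+3+20+24 = 100
Depot → S1 → S4 → S2 → S3 → S5 → Depot: 13+9+20+34+17+7 = 100
Depot → S1 → S4 → S2 → S5 → S3 → Depot: 13+9+20+23+17+18 = 100
… (46 more)
The minimum is 82.
One optimal route: Depot → S1 → S2 → S3 → S4 → S5 → Depot (or its reverse).

Shortest round trip = 82 blocks.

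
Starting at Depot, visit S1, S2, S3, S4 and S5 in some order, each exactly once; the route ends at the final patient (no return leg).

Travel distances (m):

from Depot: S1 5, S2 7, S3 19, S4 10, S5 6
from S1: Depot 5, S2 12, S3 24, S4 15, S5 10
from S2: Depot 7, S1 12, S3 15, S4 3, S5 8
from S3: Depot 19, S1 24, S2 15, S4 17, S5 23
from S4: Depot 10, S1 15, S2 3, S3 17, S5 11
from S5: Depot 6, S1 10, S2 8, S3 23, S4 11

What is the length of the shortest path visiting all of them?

Minimum one-way distance = 43 m.

There are 5! = 120 possible orderings.
Depot → S1 → S2 → S3 → S4 → S5: 5+12+15+17+11 = 60
Depot → S1 → S2 → S3 → S5 → S4: 5+12+15+23+11 = 66
Depot → S1 → S2 → S4 → S3 → S5: 5+12+3+17+23 = 60
Depot → S1 → S2 → S4 → S5 → S3: 5+12+3+11+23 = 54
Depot → S1 → S2 → S5 → S3 → S4: 5+12+8+23+17 = 65
Depot → S1 → S2 → S5 → S4 → S3: 5+12+8+11+17 = 53
Depot → S1 → S3 → S2 → S4 → S5: 5+24+15+3+11 = 58
Depot → S1 → S3 → S2 → S5 → S4: 5+24+15+8+11 = 63
Depot → S1 → S3 → S4 → S2 → S5: 5+24+17+3+8 = 57
Depot → S1 → S3 → S4 → S5 → S2: 5+24+17+11+8 = 65
Depot → S1 → S3 → S5 → S2 → S4: 5+24+23+8+3 = 63
Depot → S1 → S3 → S5 → S4 → S2: 5+24+23+11+3 = 66
Depot → S1 → S4 → S2 → S3 → S5: 5+15+3+15+23 = 61
Depot → S1 → S4 → S2 → S5 → S3: 5+15+3+8+23 = 54
… (106 more)
Depot → S1 → S5 → S2 → S4 → S3: 5+10+8+3+17 = 43  ← best
The minimum is 43.
One shortest path: Depot → S1 → S5 → S2 → S4 → S3.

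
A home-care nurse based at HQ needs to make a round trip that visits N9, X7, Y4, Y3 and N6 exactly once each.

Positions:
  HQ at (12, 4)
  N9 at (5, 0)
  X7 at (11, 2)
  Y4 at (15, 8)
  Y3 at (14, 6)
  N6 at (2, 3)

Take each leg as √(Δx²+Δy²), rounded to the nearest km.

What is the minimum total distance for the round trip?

HQ→N9→X7→Y4→Y3→N6→HQ: 8+6+7+2+12+10 = 45
HQ→N9→X7→Y4→N6→Y3→HQ: 8+6+7+14+12+3 = 50
HQ→N9→X7→Y3→Y4→N6→HQ: 8+6+5+2+14+10 = 45
HQ→N9→X7→Y3→N6→Y4→HQ: 8+6+5+12+14+5 = 50
HQ→N9→X7→N6→Y4→Y3→HQ: 8+6+9+14+2+3 = 42
HQ→N9→X7→N6→Y3→Y4→HQ: 8+6+9+12+2+5 = 42
HQ→N9→Y4→X7→Y3→N6→HQ: 8+13+7+5+12+10 = 55
HQ→N9→Y4→X7→N6→Y3→HQ: 8+13+7+9+12+3 = 52
HQ→N9→Y4→Y3→X7→N6→HQ: 8+13+2+5+9+10 = 47
HQ→N9→Y4→Y3→N6→X7→HQ: 8+13+2+12+9+2 = 46
HQ→N9→Y4→N6→X7→Y3→HQ: 8+13+14+9+5+3 = 52
HQ→N9→Y4→N6→Y3→X7→HQ: 8+13+14+12+5+2 = 54
HQ→N9→Y3→X7→Y4→N6→HQ: 8+11+5+7+14+10 = 55
HQ→N9→Y3→X7→N6→Y4→HQ: 8+11+5+9+14+5 = 52
… (46 more)
HQ→X7→N9→N6→Y4→Y3→HQ: 2+6+4+14+2+3 = 31  ← best
The minimum is 31.
One optimal route: HQ → X7 → N9 → N6 → Y4 → Y3 → HQ (or its reverse).

Shortest round trip = 31 km.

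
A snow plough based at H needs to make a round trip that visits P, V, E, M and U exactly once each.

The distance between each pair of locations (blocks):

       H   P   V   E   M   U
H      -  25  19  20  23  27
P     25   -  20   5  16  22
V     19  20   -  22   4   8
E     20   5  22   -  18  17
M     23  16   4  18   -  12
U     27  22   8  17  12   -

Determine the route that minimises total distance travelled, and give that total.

H-P-V-E-M-U-H: 25+20+22+18+12+27 = 124
H-P-V-E-U-M-H: 25+20+22+17+12+23 = 119
H-P-V-M-E-U-H: 25+20+4+18+17+27 = 111
H-P-V-M-U-E-H: 25+20+4+12+17+20 = 98
H-P-V-U-E-M-H: 25+20+8+17+18+23 = 111
H-P-V-U-M-E-H: 25+20+8+12+18+20 = 103
H-P-E-V-M-U-H: 25+5+22+4+12+27 = 95
H-P-E-V-U-M-H: 25+5+22+8+12+23 = 95
H-P-E-M-V-U-H: 25+5+18+4+8+27 = 87
H-P-E-M-U-V-H: 25+5+18+12+8+19 = 87
H-P-E-U-V-M-H: 25+5+17+8+4+23 = 82
H-P-E-U-M-V-H: 25+5+17+12+4+19 = 82
H-P-M-V-E-U-H: 25+16+4+22+17+27 = 111
H-P-M-V-U-E-H: 25+16+4+8+17+20 = 90
… (46 more)
H-V-U-M-P-E-H: 19+8+12+16+5+20 = 80  ← best
The minimum is 80.
One optimal route: H → V → U → M → P → E → H (or its reverse).

80 blocks — the shortest possible round trip.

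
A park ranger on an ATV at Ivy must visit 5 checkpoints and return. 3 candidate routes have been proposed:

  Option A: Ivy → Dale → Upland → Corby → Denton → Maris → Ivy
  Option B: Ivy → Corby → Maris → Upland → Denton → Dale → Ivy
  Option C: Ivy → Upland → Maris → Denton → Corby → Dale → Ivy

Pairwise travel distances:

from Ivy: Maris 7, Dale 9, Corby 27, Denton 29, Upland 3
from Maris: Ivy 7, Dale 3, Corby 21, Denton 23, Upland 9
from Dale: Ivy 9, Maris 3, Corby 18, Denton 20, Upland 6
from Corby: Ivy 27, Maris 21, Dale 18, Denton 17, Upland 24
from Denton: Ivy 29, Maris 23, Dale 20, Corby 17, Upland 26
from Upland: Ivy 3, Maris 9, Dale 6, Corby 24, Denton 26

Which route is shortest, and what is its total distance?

79 — Option C is the shortest.

Option A: 9 + 6 + 24 + 17 + 23 + 7 = 86
Option B: 27 + 21 + 9 + 26 + 20 + 9 = 112
Option C: 3 + 9 + 23 + 17 + 18 + 9 = 79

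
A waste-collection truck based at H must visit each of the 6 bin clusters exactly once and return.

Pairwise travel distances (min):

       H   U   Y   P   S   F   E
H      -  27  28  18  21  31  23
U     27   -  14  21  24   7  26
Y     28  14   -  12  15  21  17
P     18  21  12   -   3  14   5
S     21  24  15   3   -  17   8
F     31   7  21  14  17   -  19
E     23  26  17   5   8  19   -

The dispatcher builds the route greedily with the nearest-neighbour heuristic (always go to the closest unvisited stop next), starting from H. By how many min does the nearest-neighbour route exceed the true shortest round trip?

H: P=18, S=21, E=23, U=27, Y=28, F=31 ⇒ P
P: S=3, E=5, Y=12, F=14, U=21 ⇒ S
S: E=8, Y=15, F=17, U=24 ⇒ E
E: Y=17, F=19, U=26 ⇒ Y
Y: U=14, F=21 ⇒ U
U: F=7 ⇒ F
NN route H → P → S → E → Y → U → F → H costs 98.
Optimal: H → Y → U → F → P → S → E → H costs 97 (by enumerating all 360 distinct tours).
Excess = 98 − 97 = 1.

1 min longer than the optimal tour.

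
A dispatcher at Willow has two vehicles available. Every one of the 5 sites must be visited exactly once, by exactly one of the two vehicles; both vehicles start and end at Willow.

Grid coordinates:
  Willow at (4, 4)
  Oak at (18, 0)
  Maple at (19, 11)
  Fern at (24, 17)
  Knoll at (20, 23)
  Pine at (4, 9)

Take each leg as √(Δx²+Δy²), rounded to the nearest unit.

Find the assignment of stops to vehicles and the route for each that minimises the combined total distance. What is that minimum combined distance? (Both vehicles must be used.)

Check every non-empty split of the stops between the two vehicles; for each half take its own optimal tour:
  {Oak} + {Maple, Fern, Knoll, Pine}: 30 + 58 = 88
  {Maple} + {Oak, Fern, Knoll, Pine}: 34 + 66 = 100
  {Oak, Maple} + {Fern, Knoll, Pine}: 43 + 57 = 100
  {Fern} + {Oak, Maple, Knoll, Pine}: 48 + 64 = 112
  {Oak, Fern} + {Maple, Knoll, Pine}: 57 + 55 = 112
  {Maple, Fern} + {Oak, Knoll, Pine}: 49 + 64 = 113
  … (15 splits in total)
  {Oak, Maple, Fern, Knoll} + {Pine}: 66 + 10 = 76  ← best
Best: vehicle 1 Willow → Oak → Maple → Fern → Knoll → Willow = 66; vehicle 2 Willow → Pine → Willow = 10; combined 76.

Minimum combined distance: 76.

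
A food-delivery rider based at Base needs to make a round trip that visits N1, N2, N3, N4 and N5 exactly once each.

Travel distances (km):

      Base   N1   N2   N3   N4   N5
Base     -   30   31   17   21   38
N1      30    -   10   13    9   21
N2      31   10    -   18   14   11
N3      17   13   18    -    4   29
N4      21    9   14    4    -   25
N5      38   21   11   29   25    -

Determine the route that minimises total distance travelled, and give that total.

Minimum total distance: 89 km.

With 5 stops there are 5!/2 = 60 distinct round trips (a route and its reverse cost the same).
Base-N1-N2-N3-N4-N5-Base: 30+10+18+4+25+38 = 125
Base-N1-N2-N3-N5-N4-Base: 30+10+18+29+25+21 = 133
Base-N1-N2-N4-N3-N5-Base: 30+10+14+4+29+38 = 125
Base-N1-N2-N4-N5-N3-Base: 30+10+14+25+29+17 = 125
Base-N1-N2-N5-N3-N4-Base: 30+10+11+29+4+21 = 105
Base-N1-N2-N5-N4-N3-Base: 30+10+11+25+4+17 = 97
Base-N1-N3-N2-N4-N5-Base: 30+13+18+14+25+38 = 138
Base-N1-N3-N2-N5-N4-Base: 30+13+18+11+25+21 = 118
Base-N1-N3-N4-N2-N5-Base: 30+13+4+14+11+38 = 110
Base-N1-N3-N4-N5-N2-Base: 30+13+4+25+11+31 = 114
Base-N1-N3-N5-N2-N4-Base: 30+13+29+11+14+21 = 118
Base-N1-N3-N5-N4-N2-Base: 30+13+29+25+14+31 = 142
Base-N1-N4-N2-N3-N5-Base: 30+9+14+18+29+38 = 138
Base-N1-N4-N2-N5-N3-Base: 30+9+14+11+29+17 = 110
… (46 more)
Base-N3-N4-N1-N2-N5-Base: 17+4+9+10+11+38 = 89  ← best
The minimum is 89.
One optimal route: Base → N3 → N4 → N1 → N2 → N5 → Base (or its reverse).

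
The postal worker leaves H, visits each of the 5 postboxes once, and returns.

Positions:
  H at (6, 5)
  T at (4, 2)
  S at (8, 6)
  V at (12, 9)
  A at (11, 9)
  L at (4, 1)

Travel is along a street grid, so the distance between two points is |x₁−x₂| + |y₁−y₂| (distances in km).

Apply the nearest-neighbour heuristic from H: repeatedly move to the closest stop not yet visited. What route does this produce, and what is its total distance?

At H the remaining stops are S 3, T 5, L 6, A 9, V 10; go to S.
At S the remaining stops are A 6, V 7, T 8, L 9; go to A.
At A the remaining stops are V 1, T 14, L 15; go to V.
At V the remaining stops are T 15, L 16; go to T.
At T the remaining stops are L 1; go to L.
Return L→H: 6.
Total = 3 + 6 + 1 + 15 + 1 + 6 = 32.

32 km along H → S → A → V → T → L → H.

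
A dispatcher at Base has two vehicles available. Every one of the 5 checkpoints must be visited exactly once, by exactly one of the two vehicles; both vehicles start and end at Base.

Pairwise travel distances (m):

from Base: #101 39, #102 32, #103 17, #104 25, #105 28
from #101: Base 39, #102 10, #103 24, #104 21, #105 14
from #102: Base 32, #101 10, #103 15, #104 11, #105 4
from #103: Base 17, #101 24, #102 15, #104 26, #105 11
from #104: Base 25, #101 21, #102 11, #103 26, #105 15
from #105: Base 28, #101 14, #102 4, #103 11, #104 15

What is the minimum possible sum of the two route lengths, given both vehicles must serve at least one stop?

Minimum combined distance: 122 m.

Try each way of splitting the stops between the two vehicles (each non-empty) and, for each split, find the best tour for each vehicle:
  {#101} + {#102, #103, #104, #105}: 78 + 68 = 146
  {#102} + {#101, #103, #104, #105}: 64 + 88 = 152
  {#101, #102} + {#103, #104, #105}: 81 + 68 = 149
  {#103} + {#101, #102, #104, #105}: 34 + 88 = 122
  {#101, #103} + {#102, #104, #105}: 80 + 68 = 148
  {#102, #103} + {#101, #104, #105}: 64 + 88 = 152
  … (15 splits in total)
Best: vehicle 1 Base → #103 → Base = 34; vehicle 2 Base → #104 → #101 → #102 → #105 → Base = 88; combined 122.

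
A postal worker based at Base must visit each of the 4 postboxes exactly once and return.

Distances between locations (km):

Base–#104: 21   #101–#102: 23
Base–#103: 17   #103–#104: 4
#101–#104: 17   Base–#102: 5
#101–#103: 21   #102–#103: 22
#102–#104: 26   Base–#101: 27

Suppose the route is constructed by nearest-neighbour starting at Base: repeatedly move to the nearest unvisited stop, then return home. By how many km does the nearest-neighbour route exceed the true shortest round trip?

Base: #102=5, #103=17, #104=21, #101=27 ⇒ #102
#102: #103=22, #101=23, #104=26 ⇒ #103
#103: #104=4, #101=21 ⇒ #104
#104: #101=17 ⇒ #101
NN route Base → #102 → #103 → #104 → #101 → Base costs 75.
Optimal: Base → #102 → #101 → #104 → #103 → Base costs 66 (by enumerating all 12 distinct tours).
Excess = 75 − 66 = 9.

The nearest-neighbour route is 9 km longer than optimal.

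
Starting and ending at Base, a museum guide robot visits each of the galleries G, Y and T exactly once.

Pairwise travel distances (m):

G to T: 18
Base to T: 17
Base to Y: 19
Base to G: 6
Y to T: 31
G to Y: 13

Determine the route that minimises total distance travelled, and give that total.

67 m — the shortest possible round trip.

Base - G - Y - T - Base: 6+13+31+17 = 67
Base - G - T - Y - Base: 6+18+31+19 = 74
Base - Y - G - T - Base: 19+13+18+17 = 67
The minimum is 67.
One optimal route: Base → G → Y → T → Base (or its reverse).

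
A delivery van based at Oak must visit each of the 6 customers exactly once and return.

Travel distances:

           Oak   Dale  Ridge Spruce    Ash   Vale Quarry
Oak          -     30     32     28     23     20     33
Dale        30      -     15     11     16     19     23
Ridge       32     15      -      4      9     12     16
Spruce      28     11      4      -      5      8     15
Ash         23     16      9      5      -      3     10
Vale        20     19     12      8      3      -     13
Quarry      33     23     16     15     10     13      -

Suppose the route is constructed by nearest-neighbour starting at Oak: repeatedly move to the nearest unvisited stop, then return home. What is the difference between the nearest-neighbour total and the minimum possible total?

Excess over optimum: 9.

From Oak: Vale=20, Ash=23, Spruce=28, Dale=30, Ridge=32, Quarry=33 → choose Vale (20).
From Vale: Ash=3, Spruce=8, Ridge=12, Quarry=13, Dale=19 → choose Ash (3).
From Ash: Spruce=5, Ridge=9, Quarry=10, Dale=16 → choose Spruce (5).
From Spruce: Ridge=4, Dale=11, Quarry=15 → choose Ridge (4).
From Ridge: Dale=15, Quarry=16 → choose Dale (15).
From Dale: Quarry=23 → choose Quarry (23).
NN route Oak → Vale → Ash → Spruce → Ridge → Dale → Quarry → Oak costs 103.
Optimal: Oak → Dale → Spruce → Ridge → Quarry → Ash → Vale → Oak costs 94 (by enumerating all 360 distinct tours).
Excess = 103 − 94 = 9.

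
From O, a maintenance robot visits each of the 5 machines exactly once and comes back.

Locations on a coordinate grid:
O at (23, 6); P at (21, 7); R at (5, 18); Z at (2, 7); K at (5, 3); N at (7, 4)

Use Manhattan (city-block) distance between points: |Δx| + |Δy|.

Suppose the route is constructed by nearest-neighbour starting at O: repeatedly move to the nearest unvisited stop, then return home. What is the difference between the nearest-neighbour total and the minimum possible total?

O: P=3, N=18, K=21, Z=22, R=30 ⇒ P
P: N=17, Z=19, K=20, R=27 ⇒ N
N: K=3, Z=8, R=16 ⇒ K
K: Z=7, R=15 ⇒ Z
Z: R=14 ⇒ R
NN route O → P → N → K → Z → R → O costs 74.
Optimal: O → P → R → Z → K → N → O costs 72 (by enumerating all 60 distinct tours).
Excess = 74 − 72 = 2.

Excess over optimum: 2.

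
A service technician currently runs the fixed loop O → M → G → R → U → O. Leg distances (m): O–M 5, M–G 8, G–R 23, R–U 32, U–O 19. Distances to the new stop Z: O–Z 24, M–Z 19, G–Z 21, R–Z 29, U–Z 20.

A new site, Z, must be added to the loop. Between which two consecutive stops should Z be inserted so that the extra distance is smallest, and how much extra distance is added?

Insertion cost between consecutive stops i–j is d(i,Z) + d(Z,j) − d(i,j):
  between O and M: 24 + 19 − 5 = 38
  between M and G: 19 + 21 − 8 = 32
  between G and R: 21 + 29 − 23 = 27
  between R and U: 29 + 20 − 32 = 17
  between U and O: 20 + 24 − 19 = 25
Cheapest insertion is between R and U, adding 17.
New total = 87 + 17 = 104.

+17 m — insert Z between R and U.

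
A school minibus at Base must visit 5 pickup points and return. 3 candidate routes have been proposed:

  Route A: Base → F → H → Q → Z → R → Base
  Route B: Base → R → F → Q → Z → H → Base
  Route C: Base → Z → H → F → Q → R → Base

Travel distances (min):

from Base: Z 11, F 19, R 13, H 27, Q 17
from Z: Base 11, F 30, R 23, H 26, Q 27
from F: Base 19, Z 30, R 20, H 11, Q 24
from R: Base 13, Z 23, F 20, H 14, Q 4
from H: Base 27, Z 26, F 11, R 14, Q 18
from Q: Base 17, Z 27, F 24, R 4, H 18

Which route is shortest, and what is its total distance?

89 min — Route C is the shortest.

Route A: 19 + 11 + 18 + 27 + 23 + 13 = 111
Route B: 13 + 20 + 24 + 27 + 26 + 27 = 137
Route C: 11 + 26 + 11 + 24 + 4 + 13 = 89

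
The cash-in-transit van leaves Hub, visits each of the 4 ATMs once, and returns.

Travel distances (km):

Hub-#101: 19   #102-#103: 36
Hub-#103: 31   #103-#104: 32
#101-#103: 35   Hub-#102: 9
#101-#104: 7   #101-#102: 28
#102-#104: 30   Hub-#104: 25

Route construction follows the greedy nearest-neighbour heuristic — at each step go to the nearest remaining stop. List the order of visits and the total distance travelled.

107 km along Hub → #102 → #101 → #104 → #103 → Hub.

From Hub: distances to unvisited — #102=9, #101=19, #104=25, #103=31. Nearest is #102 (9).
From #102: distances to unvisited — #101=28, #104=30, #103=36. Nearest is #101 (28).
From #101: distances to unvisited — #104=7, #103=35. Nearest is #104 (7).
From #104: distances to unvisited — #103=32. Nearest is #103 (32).
Return #103→Hub: 31.
Total = 9 + 28 + 7 + 32 + 31 = 107.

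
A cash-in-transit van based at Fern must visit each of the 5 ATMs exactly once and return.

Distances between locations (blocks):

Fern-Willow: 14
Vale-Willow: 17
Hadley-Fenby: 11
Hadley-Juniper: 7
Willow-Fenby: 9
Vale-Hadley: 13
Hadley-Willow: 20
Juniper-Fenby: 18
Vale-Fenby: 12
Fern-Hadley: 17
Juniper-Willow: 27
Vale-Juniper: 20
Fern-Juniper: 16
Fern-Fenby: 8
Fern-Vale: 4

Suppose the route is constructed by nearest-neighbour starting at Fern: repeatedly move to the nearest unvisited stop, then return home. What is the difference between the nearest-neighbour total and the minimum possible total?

4 blocks longer than the optimal tour.

Fern: Vale=4, Fenby=8, Willow=14, Juniper=16, Hadley=17 ⇒ Vale
Vale: Fenby=12, Hadley=13, Willow=17, Juniper=20 ⇒ Fenby
Fenby: Willow=9, Hadley=11, Juniper=18 ⇒ Willow
Willow: Hadley=20, Juniper=27 ⇒ Hadley
Hadley: Juniper=7 ⇒ Juniper
NN route Fern → Vale → Fenby → Willow → Hadley → Juniper → Fern costs 68.
Optimal: Fern → Vale → Willow → Fenby → Hadley → Juniper → Fern costs 64 (by enumerating all 60 distinct tours).
Excess = 68 − 64 = 4.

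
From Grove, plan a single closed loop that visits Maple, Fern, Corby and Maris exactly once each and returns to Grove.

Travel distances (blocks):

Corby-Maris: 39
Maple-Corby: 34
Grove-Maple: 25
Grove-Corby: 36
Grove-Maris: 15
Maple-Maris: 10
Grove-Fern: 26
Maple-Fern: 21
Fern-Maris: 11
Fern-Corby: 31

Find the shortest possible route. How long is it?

With 4 stops there are 4!/2 = 12 distinct round trips (a route and its reverse cost the same).
Grove → Maple → Fern → Corby → Maris → Grove: 25+21+31+39+15 = 131
Grove → Maple → Fern → Maris → Corby → Grove: 25+21+11+39+36 = 132
Grove → Maple → Corby → Fern → Maris → Grove: 25+34+31+11+15 = 116
Grove → Maple → Corby → Maris → Fern → Grove: 25+34+39+11+26 = 135
Grove → Maple → Maris → Fern → Corby → Grove: 25+10+11+31+36 = 113
Grove → Maple → Maris → Corby → Fern → Grove: 25+10+39+31+26 = 131
Grove → Fern → Maple → Corby → Maris → Grove: 26+21+34+39+15 = 135
Grove → Fern → Maple → Maris → Corby → Grove: 26+21+10+39+36 = 132
Grove → Fern → Corby → Maple → Maris → Grove: 26+31+34+10+15 = 116
Grove → Fern → Maris → Maple → Corby → Grove: 26+11+10+34+36 = 117
Grove → Corby → Maple → Fern → Maris → Grove: 36+34+21+11+15 = 117
Grove → Corby → Fern → Maple → Maris → Grove: 36+31+21+10+15 = 113
The minimum is 113.
One optimal route: Grove → Maple → Maris → Fern → Corby → Grove (or its reverse).

Shortest round trip = 113 blocks.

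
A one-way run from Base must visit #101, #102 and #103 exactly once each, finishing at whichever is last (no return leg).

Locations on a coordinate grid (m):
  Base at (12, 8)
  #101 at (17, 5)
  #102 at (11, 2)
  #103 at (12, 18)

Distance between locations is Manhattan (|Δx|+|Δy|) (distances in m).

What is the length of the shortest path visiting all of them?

There are 3! = 6 possible orderings.
Base → #101 → #102 → #103: 8+9+17 = 34
Base → #101 → #103 → #102: 8+18+17 = 43
Base → #102 → #101 → #103: 7+9+18 = 34
Base → #102 → #103 → #101: 7+17+18 = 42
Base → #103 → #101 → #102: 10+18+9 = 37
Base → #103 → #102 → #101: 10+17+9 = 36
The minimum is 34.
One shortest path: Base → #101 → #102 → #103.

Shortest open route: 34 m.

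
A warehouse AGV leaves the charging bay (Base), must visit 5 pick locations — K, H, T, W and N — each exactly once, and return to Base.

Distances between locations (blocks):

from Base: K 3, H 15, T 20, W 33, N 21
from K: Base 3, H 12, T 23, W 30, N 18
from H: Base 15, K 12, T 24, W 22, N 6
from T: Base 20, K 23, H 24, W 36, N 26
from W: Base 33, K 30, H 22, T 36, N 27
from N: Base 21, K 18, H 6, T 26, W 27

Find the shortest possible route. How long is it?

Shortest round trip = 104 blocks.

Base→K→H→T→W→N→Base: 3+12+24+36+27+21 = 123
Base→K→H→T→N→W→Base: 3+12+24+26+27+33 = 125
Base→K→H→W→T→N→Base: 3+12+22+36+26+21 = 120
Base→K→H→W→N→T→Base: 3+12+22+27+26+20 = 110
Base→K→H→N→T→W→Base: 3+12+6+26+36+33 = 116
Base→K→H→N→W→T→Base: 3+12+6+27+36+20 = 104
Base→K→T→H→W→N→Base: 3+23+24+22+27+21 = 120
Base→K→T→H→N→W→Base: 3+23+24+6+27+33 = 116
Base→K→T→W→H→N→Base: 3+23+36+22+6+21 = 111
Base→K→T→W→N→H→Base: 3+23+36+27+6+15 = 110
Base→K→T→N→H→W→Base: 3+23+26+6+22+33 = 113
Base→K→T→N→W→H→Base: 3+23+26+27+22+15 = 116
Base→K→W→H→T→N→Base: 3+30+22+24+26+21 = 126
Base→K→W→H→N→T→Base: 3+30+22+6+26+20 = 107
… (46 more)
The minimum is 104.
One optimal route: Base → K → H → N → W → T → Base (or its reverse).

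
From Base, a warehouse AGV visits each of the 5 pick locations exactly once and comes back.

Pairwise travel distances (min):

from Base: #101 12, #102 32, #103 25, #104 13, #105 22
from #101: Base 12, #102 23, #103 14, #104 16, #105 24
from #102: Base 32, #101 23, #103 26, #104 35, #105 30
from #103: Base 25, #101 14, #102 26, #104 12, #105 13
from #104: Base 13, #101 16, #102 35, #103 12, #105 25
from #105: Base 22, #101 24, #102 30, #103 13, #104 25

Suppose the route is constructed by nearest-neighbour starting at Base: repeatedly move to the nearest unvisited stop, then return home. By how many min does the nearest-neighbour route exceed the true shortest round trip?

Base: #101=12, #104=13, #105=22, #103=25, #102=32 ⇒ #101
#101: #103=14, #104=16, #102=23, #105=24 ⇒ #103
#103: #104=12, #105=13, #102=26 ⇒ #104
#104: #105=25, #102=35 ⇒ #105
#105: #102=30 ⇒ #102
NN route Base → #101 → #103 → #104 → #105 → #102 → Base costs 125.
Optimal: Base → #101 → #102 → #105 → #103 → #104 → Base costs 103 (by enumerating all 60 distinct tours).
Excess = 125 − 103 = 22.

The nearest-neighbour route is 22 min longer than optimal.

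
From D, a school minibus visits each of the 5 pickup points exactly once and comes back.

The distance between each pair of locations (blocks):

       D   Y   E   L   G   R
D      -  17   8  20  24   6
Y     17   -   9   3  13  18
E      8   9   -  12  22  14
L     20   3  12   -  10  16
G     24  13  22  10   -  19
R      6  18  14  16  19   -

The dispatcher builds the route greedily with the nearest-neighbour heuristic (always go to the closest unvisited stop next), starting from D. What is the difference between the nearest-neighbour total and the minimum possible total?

D: R=6, E=8, Y=17, L=20, G=24 ⇒ R
R: E=14, L=16, Y=18, G=19 ⇒ E
E: Y=9, L=12, G=22 ⇒ Y
Y: L=3, G=13 ⇒ L
L: G=10 ⇒ G
NN route D → R → E → Y → L → G → D costs 66.
Optimal: D → E → Y → L → G → R → D costs 55 (by enumerating all 60 distinct tours).
Excess = 66 − 55 = 11.

The nearest-neighbour route is 11 blocks longer than optimal.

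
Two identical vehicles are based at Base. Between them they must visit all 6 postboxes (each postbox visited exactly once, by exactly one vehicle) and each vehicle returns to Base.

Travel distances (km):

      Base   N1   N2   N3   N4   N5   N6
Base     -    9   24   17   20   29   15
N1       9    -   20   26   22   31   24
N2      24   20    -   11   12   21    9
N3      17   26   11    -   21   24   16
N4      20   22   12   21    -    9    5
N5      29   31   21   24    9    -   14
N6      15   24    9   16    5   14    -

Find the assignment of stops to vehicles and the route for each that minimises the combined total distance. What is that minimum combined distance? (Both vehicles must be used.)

There are 2^5 − 1 = 31 ways to divide the 6 stops into two non-empty groups. For each, the best each vehicle can do is its own shortest tour through its group:
  {N1} + {N2, N3, N4, N5, N6}: 18 + 78 = 96
  {N2} + {N1, N3, N4, N5, N6}: 48 + 87 = 135
  {N1, N2} + {N3, N4, N5, N6}: 53 + 70 = 123
  {N3} + {N1, N2, N4, N5, N6}: 34 + 79 = 113
  {N1, N3} + {N2, N4, N5, N6}: 52 + 74 = 126
  {N2, N3} + {N1, N4, N5, N6}: 52 + 69 = 121
  … (31 splits in total)
Best: vehicle 1 Base → N1 → Base = 18; vehicle 2 Base → N3 → N2 → N4 → N5 → N6 → Base = 78; combined 96.

96 km — the smallest possible combined total.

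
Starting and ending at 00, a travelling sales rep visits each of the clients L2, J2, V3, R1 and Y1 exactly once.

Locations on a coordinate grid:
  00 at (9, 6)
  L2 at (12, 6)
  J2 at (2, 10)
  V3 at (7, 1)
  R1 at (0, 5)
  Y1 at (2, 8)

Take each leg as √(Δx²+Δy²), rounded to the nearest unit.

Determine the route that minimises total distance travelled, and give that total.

With 5 stops there are 5!/2 = 60 distinct round trips (a route and its reverse cost the same).
00 - L2 - J2 - V3 - R1 - Y1 - 00: 3+11+10+8+4+7 = 43
00 - L2 - J2 - V3 - Y1 - R1 - 00: 3+11+10+9+4+9 = 46
00 - L2 - J2 - R1 - V3 - Y1 - 00: 3+11+5+8+9+7 = 43
00 - L2 - J2 - R1 - Y1 - V3 - 00: 3+11+5+4+9+5 = 37
00 - L2 - J2 - Y1 - V3 - R1 - 00: 3+11+2+9+8+9 = 42
00 - L2 - J2 - Y1 - R1 - V3 - 00: 3+11+2+4+8+5 = 33
00 - L2 - V3 - J2 - R1 - Y1 - 00: 3+7+10+5+4+7 = 36
00 - L2 - V3 - J2 - Y1 - R1 - 00: 3+7+10+2+4+9 = 35
00 - L2 - V3 - R1 - J2 - Y1 - 00: 3+7+8+5+2+7 = 32
00 - L2 - V3 - R1 - Y1 - J2 - 00: 3+7+8+4+2+8 = 32
00 - L2 - V3 - Y1 - J2 - R1 - 00: 3+7+9+2+5+9 = 35
00 - L2 - V3 - Y1 - R1 - J2 - 00: 3+7+9+4+5+8 = 36
00 - L2 - R1 - J2 - V3 - Y1 - 00: 3+12+5+10+9+7 = 46
00 - L2 - R1 - J2 - Y1 - V3 - 00: 3+12+5+2+9+5 = 36
… (46 more)
The minimum is 32.
One optimal route: 00 → L2 → V3 → R1 → J2 → Y1 → 00 (or its reverse).

Minimum total distance: 32.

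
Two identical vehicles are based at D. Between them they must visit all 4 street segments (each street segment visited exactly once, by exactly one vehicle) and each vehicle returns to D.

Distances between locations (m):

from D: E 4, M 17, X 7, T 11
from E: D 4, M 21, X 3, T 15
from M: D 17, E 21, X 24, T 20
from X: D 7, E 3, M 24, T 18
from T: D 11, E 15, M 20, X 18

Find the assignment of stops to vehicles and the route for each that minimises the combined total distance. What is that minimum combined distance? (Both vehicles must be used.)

Check every non-empty split of the stops between the two vehicles; for each half take its own optimal tour:
  {E} + {M, X, T}: 8 + 62 = 70
  {M} + {E, X, T}: 34 + 36 = 70
  {E, M} + {X, T}: 42 + 36 = 78
  {X} + {E, M, T}: 14 + 56 = 70
  {E, X} + {M, T}: 14 + 48 = 62
  {M, X} + {E, T}: 48 + 30 = 78
  … (7 splits in total)
Best: vehicle 1 D → E → X → D = 14; vehicle 2 D → M → T → D = 48; combined 62.

62 m — the smallest possible combined total.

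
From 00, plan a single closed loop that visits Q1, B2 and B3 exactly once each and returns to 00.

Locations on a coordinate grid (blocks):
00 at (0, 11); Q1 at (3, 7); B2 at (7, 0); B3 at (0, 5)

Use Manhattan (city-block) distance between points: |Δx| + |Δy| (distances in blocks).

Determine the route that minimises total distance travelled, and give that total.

36 blocks — the shortest possible round trip.

There are 3 distinct closed tours to check (reversals are equivalent).
00→Q1→B2→B3→00: 7+11+12+6 = 36
00→Q1→B3→B2→00: 7+5+12+18 = 42
00→B2→Q1→B3→00: 18+11+5+6 = 40
The minimum is 36.
One optimal route: 00 → Q1 → B2 → B3 → 00 (or its reverse).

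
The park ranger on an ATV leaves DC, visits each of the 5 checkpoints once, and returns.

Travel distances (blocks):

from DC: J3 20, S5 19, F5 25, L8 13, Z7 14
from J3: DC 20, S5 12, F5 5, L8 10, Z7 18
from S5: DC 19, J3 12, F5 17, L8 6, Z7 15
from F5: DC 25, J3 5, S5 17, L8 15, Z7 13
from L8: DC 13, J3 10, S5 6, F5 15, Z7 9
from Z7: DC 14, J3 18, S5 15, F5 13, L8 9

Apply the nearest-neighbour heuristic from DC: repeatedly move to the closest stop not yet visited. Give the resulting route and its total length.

DC → [L8:13 / Z7:14 / S5:19 / J3:20 / F5:25] → L8 (13)
L8 → [S5:6 / Z7:9 / J3:10 / F5:15] → S5 (6)
S5 → [J3:12 / Z7:15 / F5:17] → J3 (12)
J3 → [F5:5 / Z7:18] → F5 (5)
F5 → [Z7:13] → Z7 (13)
Return Z7→DC: 14.
Total = 13 + 6 + 12 + 5 + 13 + 14 = 63.

63 blocks along DC → L8 → S5 → J3 → F5 → Z7 → DC.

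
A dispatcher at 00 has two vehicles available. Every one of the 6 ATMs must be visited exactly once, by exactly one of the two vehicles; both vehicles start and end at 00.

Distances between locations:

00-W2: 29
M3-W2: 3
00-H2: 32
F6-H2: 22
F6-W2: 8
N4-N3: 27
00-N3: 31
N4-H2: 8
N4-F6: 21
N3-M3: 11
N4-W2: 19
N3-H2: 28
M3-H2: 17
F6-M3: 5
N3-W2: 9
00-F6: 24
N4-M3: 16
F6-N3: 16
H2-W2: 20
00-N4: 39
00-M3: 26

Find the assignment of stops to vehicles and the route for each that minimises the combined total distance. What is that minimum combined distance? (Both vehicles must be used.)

Minimum combined distance: 147.

There are 2^5 − 1 = 31 ways to divide the 6 stops into two non-empty groups. For each, the best each vehicle can do is its own shortest tour through its group:
  {N4} + {F6, N3, M3, H2, W2}: 78 + 101 = 179
  {F6} + {N4, N3, M3, H2, W2}: 48 + 99 = 147
  {N4, F6} + {N3, M3, H2, W2}: 84 + 92 = 176
  {N3} + {N4, F6, M3, H2, W2}: 62 + 91 = 153
  {N4, N3} + {F6, M3, H2, W2}: 97 + 84 = 181
  {F6, N3} + {N4, M3, H2, W2}: 71 + 88 = 159
  … (31 splits in total)
Best: vehicle 1 00 → F6 → 00 = 48; vehicle 2 00 → N3 → W2 → M3 → N4 → H2 → 00 = 99; combined 147.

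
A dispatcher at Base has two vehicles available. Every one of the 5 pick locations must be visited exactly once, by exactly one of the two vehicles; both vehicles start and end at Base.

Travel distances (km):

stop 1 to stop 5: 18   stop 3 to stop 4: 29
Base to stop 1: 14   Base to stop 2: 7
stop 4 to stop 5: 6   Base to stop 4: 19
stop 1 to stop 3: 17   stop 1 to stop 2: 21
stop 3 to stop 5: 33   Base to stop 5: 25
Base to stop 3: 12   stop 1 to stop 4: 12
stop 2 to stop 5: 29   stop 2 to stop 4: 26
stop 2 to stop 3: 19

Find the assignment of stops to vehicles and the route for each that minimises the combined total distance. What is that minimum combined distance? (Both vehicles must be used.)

Minimum combined distance: 86 km.

There are 2^4 − 1 = 15 ways to divide the 5 stops into two non-empty groups. For each, the best each vehicle can do is its own shortest tour through its group:
  {stop 1} + {stop 2, stop 3, stop 4, stop 5}: 28 + 83 = 111
  {stop 2} + {stop 1, stop 3, stop 4, stop 5}: 14 + 72 = 86
  {stop 1, stop 2} + {stop 3, stop 4, stop 5}: 42 + 70 = 112
  {stop 3} + {stop 1, stop 2, stop 4, stop 5}: 24 + 68 = 92
  {stop 1, stop 3} + {stop 2, stop 4, stop 5}: 43 + 61 = 104
  {stop 2, stop 3} + {stop 1, stop 4, stop 5}: 38 + 57 = 95
  … (15 splits in total)
Best: vehicle 1 Base → stop 2 → Base = 14; vehicle 2 Base → stop 3 → stop 1 → stop 4 → stop 5 → Base = 72; combined 86.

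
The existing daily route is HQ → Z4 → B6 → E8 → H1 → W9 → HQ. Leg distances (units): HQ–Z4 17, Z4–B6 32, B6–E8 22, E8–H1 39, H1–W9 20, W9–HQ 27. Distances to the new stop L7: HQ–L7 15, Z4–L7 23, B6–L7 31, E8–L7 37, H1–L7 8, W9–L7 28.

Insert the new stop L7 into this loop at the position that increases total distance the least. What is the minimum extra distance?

Insertion cost between consecutive stops i–j is d(i,L7) + d(L7,j) − d(i,j):
  between HQ and Z4: 15 + 23 − 17 = 21
  between Z4 and B6: 23 + 31 − 32 = 22
  between B6 and E8: 31 + 37 − 22 = 46
  between E8 and H1: 37 + 8 − 39 = 6
  between H1 and W9: 8 + 28 − 20 = 16
  between W9 and HQ: 28 + 15 − 27 = 16
Cheapest insertion is between E8 and H1, adding 6.
New total = 157 + 6 = 163.

+6 — insert L7 between E8 and H1.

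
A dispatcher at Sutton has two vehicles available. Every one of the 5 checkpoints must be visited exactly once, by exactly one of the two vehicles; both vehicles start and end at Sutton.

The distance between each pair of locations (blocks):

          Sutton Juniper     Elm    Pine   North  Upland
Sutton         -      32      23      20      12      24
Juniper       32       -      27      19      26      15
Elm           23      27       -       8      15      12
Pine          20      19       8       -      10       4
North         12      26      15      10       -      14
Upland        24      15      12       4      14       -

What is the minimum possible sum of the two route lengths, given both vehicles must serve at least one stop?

Check every non-empty split of the stops between the two vehicles; for each half take its own optimal tour:
  {Juniper} + {Elm, Pine, North, Upland}: 64 + 61 = 125
  {Elm} + {Juniper, Pine, North, Upland}: 46 + 73 = 119
  {Juniper, Elm} + {Pine, North, Upland}: 82 + 50 = 132
  {Pine} + {Juniper, Elm, North, Upland}: 40 + 86 = 126
  {Juniper, Pine} + {Elm, North, Upland}: 71 + 61 = 132
  {Elm, Pine} + {Juniper, North, Upland}: 51 + 73 = 124
  … (15 splits in total)
  {North} + {Juniper, Elm, Pine, Upland}: 24 + 82 = 106  ← best
Best: vehicle 1 Sutton → North → Sutton = 24; vehicle 2 Sutton → Juniper → Upland → Pine → Elm → Sutton = 82; combined 106.

106 blocks — the smallest possible combined total.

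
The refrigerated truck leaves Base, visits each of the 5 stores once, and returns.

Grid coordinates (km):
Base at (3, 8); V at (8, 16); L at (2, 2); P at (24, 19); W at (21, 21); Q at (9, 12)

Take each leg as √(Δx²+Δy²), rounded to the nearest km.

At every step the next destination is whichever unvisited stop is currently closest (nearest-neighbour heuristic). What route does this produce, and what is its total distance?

From Base: distances to unvisited — L=6, Q=7, V=9, W=22, P=24. Nearest is L (6).
From L: distances to unvisited — Q=12, V=15, W=27, P=28. Nearest is Q (12).
From Q: distances to unvisited — V=4, W=15, P=17. Nearest is V (4).
From V: distances to unvisited — W=14, P=16. Nearest is W (14).
From W: distances to unvisited — P=4. Nearest is P (4).
Return P→Base: 24.
Total = 6 + 12 + 4 + 14 + 4 + 24 = 64.

64 km along Base → L → Q → V → W → P → Base.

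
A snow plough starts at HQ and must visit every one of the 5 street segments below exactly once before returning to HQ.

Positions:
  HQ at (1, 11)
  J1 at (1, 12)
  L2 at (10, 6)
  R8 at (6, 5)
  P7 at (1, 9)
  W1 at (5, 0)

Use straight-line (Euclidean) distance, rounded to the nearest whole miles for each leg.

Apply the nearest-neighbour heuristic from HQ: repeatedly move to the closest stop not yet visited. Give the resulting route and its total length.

From HQ: distances to unvisited — J1=1, P7=2, R8=8, L2=10, W1=12. Nearest is J1 (1).
From J1: distances to unvisited — P7=3, R8=9, L2=11, W1=13. Nearest is P7 (3).
From P7: distances to unvisited — R8=6, L2=9, W1=10. Nearest is R8 (6).
From R8: distances to unvisited — L2=4, W1=5. Nearest is L2 (4).
From L2: distances to unvisited — W1=8. Nearest is W1 (8).
Return W1→HQ: 12.
Total = 1 + 3 + 6 + 4 + 8 + 12 = 34.

Total distance 34 miles via the nearest-neighbour route HQ → J1 → P7 → R8 → L2 → W1 → HQ.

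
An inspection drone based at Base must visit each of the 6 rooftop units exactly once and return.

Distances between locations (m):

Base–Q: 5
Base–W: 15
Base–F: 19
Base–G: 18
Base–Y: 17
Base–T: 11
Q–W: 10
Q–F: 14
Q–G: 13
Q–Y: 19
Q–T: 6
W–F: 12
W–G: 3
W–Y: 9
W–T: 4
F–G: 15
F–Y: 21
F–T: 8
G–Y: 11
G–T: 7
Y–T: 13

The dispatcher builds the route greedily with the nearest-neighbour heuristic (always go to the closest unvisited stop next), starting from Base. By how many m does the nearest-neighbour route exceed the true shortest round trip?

Base: Q=5, T=11, W=15, Y=17, G=18, F=19 ⇒ Q
Q: T=6, W=10, G=13, F=14, Y=19 ⇒ T
T: W=4, G=7, F=8, Y=13 ⇒ W
W: G=3, Y=9, F=12 ⇒ G
G: Y=11, F=15 ⇒ Y
Y: F=21 ⇒ F
NN route Base → Q → T → W → G → Y → F → Base costs 69.
Optimal: Base → Q → F → T → W → G → Y → Base costs 62 (by enumerating all 360 distinct tours).
Excess = 69 − 62 = 7.

7 m longer than the optimal tour.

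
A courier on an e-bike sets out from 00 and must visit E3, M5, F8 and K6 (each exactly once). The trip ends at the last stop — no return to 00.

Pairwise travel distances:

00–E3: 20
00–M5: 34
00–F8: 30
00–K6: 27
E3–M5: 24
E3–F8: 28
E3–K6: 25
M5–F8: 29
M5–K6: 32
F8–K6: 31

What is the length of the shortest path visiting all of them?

There are 4! = 24 possible orderings.
00 → E3 → M5 → F8 → K6: 20+24+29+31 = 104
00 → E3 → M5 → K6 → F8: 20+24+32+31 = 107
00 → E3 → F8 → M5 → K6: 20+28+29+32 = 109
00 → E3 → F8 → K6 → M5: 20+28+31+32 = 111
00 → E3 → K6 → M5 → F8: 20+25+32+29 = 106
00 → E3 → K6 → F8 → M5: 20+25+31+29 = 105
00 → M5 → E3 → F8 → K6: 34+24+28+31 = 117
00 → M5 → E3 → K6 → F8: 34+24+25+31 = 114
00 → M5 → F8 → E3 → K6: 34+29+28+25 = 116
00 → M5 → F8 → K6 → E3: 34+29+31+25 = 119
00 → M5 → K6 → E3 → F8: 34+32+25+28 = 119
00 → M5 → K6 → F8 → E3: 34+32+31+28 = 125
00 → F8 → E3 → M5 → K6: 30+28+24+32 = 114
00 → F8 → E3 → K6 → M5: 30+28+25+32 = 115
… (10 more)
The minimum is 104.
One shortest path: 00 → E3 → M5 → F8 → K6.

Minimum one-way distance = 104.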